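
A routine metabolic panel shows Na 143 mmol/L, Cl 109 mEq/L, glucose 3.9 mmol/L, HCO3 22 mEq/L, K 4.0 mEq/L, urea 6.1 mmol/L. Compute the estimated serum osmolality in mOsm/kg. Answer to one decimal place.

Calculated osmolality = 2·Na + glucose + urea
= 2·143 + 3.9 + 6.1
= 286 + 3.90 + 6.10
= 296 mOsm/kg

296.0 mOsm/kg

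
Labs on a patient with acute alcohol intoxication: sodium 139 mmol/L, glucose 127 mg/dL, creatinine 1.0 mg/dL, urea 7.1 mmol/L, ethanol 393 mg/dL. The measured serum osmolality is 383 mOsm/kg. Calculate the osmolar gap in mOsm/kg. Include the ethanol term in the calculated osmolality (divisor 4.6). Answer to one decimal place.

Calculated osmolality = 2·Na + glucose/18 + urea + ethanol/4.6
= 2·139 + 127/18 + 7.1 + 393/4.6
= 278 + 7.06 + 7.10 + 85.43
= 377.59 mOsm/kg ≈ 377.6 mOsm/kg
Osmolar gap = measured − calculated = 383 − 377.6 = 5.4 mOsm/kg

5.4 mOsm/kg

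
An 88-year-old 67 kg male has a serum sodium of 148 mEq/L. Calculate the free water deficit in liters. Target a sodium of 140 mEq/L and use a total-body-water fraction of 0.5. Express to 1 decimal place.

TBW = 0.5 · 67 = 33.5 L
Free water deficit = TBW · (Na/140 − 1)
= 33.5 · (148/140 − 1)
= 33.5 · 0.0571
= 1.91 L

1.9 L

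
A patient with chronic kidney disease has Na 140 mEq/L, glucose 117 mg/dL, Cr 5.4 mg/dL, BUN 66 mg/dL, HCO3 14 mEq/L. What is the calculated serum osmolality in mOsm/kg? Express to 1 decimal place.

310.1 mOsm/kg

Calculated osmolality = 2·Na + glucose/18 + BUN/2.8
= 2·140 + 117/18 + 66/2.8
= 280 + 6.50 + 23.57
= 310.07 mOsm/kg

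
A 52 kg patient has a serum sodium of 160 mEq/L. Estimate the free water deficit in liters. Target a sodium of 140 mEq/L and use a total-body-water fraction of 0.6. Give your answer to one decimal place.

TBW = 0.6 · 52 = 31.2 L
Free water deficit = TBW · (Na/140 − 1)
= 31.2 · (160/140 − 1)
= 31.2 · 0.1429
= 4.46 L

4.5 L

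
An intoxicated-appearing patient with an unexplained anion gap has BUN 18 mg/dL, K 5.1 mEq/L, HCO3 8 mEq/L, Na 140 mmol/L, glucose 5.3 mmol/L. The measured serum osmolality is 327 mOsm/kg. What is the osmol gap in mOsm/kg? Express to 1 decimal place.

35.3 mOsm/kg

Calculated osmolality = 2·Na + glucose + BUN/2.8
= 2·140 + 5.3 + 18/2.8
= 280 + 5.30 + 6.43
= 291.73 mOsm/kg ≈ 291.7 mOsm/kg
Osmolar gap = measured − calculated = 327 − 291.7 = 35.3 mOsm/kg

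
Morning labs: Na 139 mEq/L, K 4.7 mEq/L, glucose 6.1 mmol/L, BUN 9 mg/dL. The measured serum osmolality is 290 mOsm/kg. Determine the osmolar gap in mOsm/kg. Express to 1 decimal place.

Calculated osmolality = 2·Na + glucose + BUN/2.8
= 2·139 + 6.1 + 9/2.8
= 278 + 6.10 + 3.21
= 287.31 mOsm/kg ≈ 287.3 mOsm/kg
Osmolar gap = measured − calculated = 290 − 287.3 = 2.7 mOsm/kg

2.7 mOsm/kg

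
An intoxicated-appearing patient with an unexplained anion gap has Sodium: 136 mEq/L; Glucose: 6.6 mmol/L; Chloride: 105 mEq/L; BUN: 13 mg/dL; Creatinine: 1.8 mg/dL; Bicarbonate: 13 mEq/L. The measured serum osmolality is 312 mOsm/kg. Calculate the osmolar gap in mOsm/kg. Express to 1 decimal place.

28.8 mOsm/kg

Calculated osmolality = 2·Na + glucose + BUN/2.8
= 2·136 + 6.6 + 13/2.8
= 272 + 6.60 + 4.64
= 283.24 mOsm/kg ≈ 283.2 mOsm/kg
Osmolar gap = measured − calculated = 312 − 283.2 = 28.8 mOsm/kg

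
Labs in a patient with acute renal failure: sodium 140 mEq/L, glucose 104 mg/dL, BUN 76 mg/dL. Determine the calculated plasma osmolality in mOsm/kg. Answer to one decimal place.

312.9 mOsm/kg

Calculated osmolality = 2·Na + glucose/18 + BUN/2.8
= 2·140 + 104/18 + 76/2.8
= 280 + 5.78 + 27.14
= 312.92 mOsm/kg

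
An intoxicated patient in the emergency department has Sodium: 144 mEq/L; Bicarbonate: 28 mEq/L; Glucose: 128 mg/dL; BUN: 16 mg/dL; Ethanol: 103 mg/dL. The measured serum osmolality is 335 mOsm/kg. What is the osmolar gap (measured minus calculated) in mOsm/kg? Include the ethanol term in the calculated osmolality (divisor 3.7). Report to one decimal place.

6.3 mOsm/kg

Calculated osmolality = 2·Na + glucose/18 + BUN/2.8 + ethanol/3.7
= 2·144 + 128/18 + 16/2.8 + 103/3.7
= 288 + 7.11 + 5.71 + 27.84
= 328.66 mOsm/kg ≈ 328.7 mOsm/kg
Osmolar gap = measured − calculated = 335 − 328.7 = 6.3 mOsm/kg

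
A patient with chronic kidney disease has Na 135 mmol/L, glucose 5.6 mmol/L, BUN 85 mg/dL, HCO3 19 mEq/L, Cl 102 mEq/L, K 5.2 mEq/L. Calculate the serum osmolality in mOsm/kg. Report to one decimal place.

306.0 mOsm/kg

Calculated osmolality = 2·Na + glucose + BUN/2.8
= 2·135 + 5.6 + 85/2.8
= 270 + 5.60 + 30.36
= 305.96 mOsm/kg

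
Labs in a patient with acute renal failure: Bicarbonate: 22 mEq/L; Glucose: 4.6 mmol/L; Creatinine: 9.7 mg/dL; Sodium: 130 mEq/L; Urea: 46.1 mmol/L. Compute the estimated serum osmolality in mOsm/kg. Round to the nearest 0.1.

310.7 mOsm/kg

Calculated osmolality = 2·Na + glucose + urea
= 2·130 + 4.6 + 46.1
= 260 + 4.60 + 46.10
= 310.7 mOsm/kg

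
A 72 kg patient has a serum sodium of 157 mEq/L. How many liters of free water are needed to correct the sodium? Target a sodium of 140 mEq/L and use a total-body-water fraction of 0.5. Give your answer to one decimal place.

4.4 L

TBW = 0.5 · 72 = 36 L
Free water deficit = TBW · (Na/140 − 1)
= 36 · (157/140 − 1)
= 36 · 0.1214
= 4.37 L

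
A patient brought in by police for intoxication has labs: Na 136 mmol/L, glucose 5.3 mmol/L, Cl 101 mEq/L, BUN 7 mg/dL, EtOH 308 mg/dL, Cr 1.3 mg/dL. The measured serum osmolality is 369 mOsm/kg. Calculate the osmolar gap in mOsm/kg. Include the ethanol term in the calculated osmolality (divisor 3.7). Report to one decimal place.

6.0 mOsm/kg

Calculated osmolality = 2·Na + glucose + BUN/2.8 + ethanol/3.7
= 2·136 + 5.3 + 7/2.8 + 308/3.7
= 272 + 5.30 + 2.50 + 83.24
= 363.04 mOsm/kg ≈ 363.0 mOsm/kg
Osmolar gap = measured − calculated = 369 − 363.0 = 6.0 mOsm/kg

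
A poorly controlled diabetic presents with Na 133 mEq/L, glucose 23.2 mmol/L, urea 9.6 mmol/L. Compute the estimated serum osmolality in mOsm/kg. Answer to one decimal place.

Calculated osmolality = 2·Na + glucose + urea
= 2·133 + 23.2 + 9.6
= 266 + 23.20 + 9.60
= 298.8 mOsm/kg

298.8 mOsm/kg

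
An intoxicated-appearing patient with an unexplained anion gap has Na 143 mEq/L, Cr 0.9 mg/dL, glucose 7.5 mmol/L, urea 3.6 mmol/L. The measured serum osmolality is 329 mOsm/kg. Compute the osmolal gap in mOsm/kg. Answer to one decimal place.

31.9 mOsm/kg

Calculated osmolality = 2·Na + glucose + urea
= 2·143 + 7.5 + 3.6
= 286 + 7.50 + 3.60
= 297.1 mOsm/kg ≈ 297.1 mOsm/kg
Osmolar gap = measured − calculated = 329 − 297.1 = 31.9 mOsm/kg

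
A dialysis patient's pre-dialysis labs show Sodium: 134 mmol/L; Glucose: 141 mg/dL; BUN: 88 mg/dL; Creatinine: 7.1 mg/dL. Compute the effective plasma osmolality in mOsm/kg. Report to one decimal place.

Effective osmolality excludes urea (freely permeant across cell membranes):
2·Na + glucose/18
= 2·134 + 141/18
= 268 + 7.83
= 275.83 mOsm/kg

275.8 mOsm/kg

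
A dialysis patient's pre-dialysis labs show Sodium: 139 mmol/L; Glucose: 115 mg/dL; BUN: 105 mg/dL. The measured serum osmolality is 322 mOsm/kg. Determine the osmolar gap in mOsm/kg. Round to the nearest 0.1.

0.1 mOsm/kg

Calculated osmolality = 2·Na + glucose/18 + BUN/2.8
= 2·139 + 115/18 + 105/2.8
= 278 + 6.39 + 37.50
= 321.89 mOsm/kg ≈ 321.9 mOsm/kg
Osmolar gap = measured − calculated = 322 − 321.9 = 0.1 mOsm/kg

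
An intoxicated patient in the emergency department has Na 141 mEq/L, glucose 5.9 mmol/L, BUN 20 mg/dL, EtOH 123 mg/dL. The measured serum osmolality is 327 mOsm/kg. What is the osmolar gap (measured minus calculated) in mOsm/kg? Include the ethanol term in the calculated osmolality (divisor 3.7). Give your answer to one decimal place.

-1.3 mOsm/kg

Calculated osmolality = 2·Na + glucose + BUN/2.8 + ethanol/3.7
= 2·141 + 5.9 + 20/2.8 + 123/3.7
= 282 + 5.90 + 7.14 + 33.24
= 328.28 mOsm/kg ≈ 328.3 mOsm/kg
Osmolar gap = measured − calculated = 327 − 328.3 = -1.3 mOsm/kg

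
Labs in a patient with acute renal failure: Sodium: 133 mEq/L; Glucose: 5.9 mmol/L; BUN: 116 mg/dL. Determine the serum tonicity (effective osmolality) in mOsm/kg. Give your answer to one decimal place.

271.9 mOsm/kg

Effective osmolality excludes urea (freely permeant across cell membranes):
2·Na + glucose
= 2·133 + 5.9
= 266 + 5.9
= 271.9 mOsm/kg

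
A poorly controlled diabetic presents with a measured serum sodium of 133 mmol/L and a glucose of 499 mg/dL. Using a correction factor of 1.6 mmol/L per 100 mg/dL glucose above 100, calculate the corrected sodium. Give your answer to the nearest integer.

139 mmol/L

Corrected Na = measured Na + 1.6 · (glucose − 100)/100
= 133 + 1.6 · (499 − 100)/100
= 133 + 6.4
= 139.4 mmol/L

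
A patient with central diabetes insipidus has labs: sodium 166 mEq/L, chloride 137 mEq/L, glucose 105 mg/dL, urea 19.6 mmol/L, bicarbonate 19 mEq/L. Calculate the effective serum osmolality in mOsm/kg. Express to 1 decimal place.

337.8 mOsm/kg

Effective osmolality excludes urea (freely permeant across cell membranes):
2·Na + glucose/18
= 2·166 + 105/18
= 332 + 5.83
= 337.83 mOsm/kg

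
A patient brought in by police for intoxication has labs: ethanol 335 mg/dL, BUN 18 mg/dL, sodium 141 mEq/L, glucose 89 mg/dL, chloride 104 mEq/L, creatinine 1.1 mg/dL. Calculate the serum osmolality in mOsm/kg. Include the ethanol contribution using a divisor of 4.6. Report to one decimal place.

Calculated osmolality = 2·Na + glucose/18 + BUN/2.8 + ethanol/4.6
= 2·141 + 89/18 + 18/2.8 + 335/4.6
= 282 + 4.94 + 6.43 + 72.83
= 366.2 mOsm/kg

366.2 mOsm/kg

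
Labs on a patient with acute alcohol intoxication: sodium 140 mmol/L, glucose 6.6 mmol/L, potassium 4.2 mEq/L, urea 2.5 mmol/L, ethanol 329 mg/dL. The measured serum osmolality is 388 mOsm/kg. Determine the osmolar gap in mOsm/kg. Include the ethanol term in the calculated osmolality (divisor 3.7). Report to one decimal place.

Calculated osmolality = 2·Na + glucose + urea + ethanol/3.7
= 2·140 + 6.6 + 2.5 + 329/3.7
= 280 + 6.60 + 2.50 + 88.92
= 378.02 mOsm/kg ≈ 378.0 mOsm/kg
Osmolar gap = measured − calculated = 388 − 378.0 = 10.0 mOsm/kg

10.0 mOsm/kg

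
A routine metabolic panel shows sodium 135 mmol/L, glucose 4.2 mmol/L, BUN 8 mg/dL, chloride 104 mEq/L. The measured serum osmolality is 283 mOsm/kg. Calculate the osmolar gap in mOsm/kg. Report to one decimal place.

Calculated osmolality = 2·Na + glucose + BUN/2.8
= 2·135 + 4.2 + 8/2.8
= 270 + 4.20 + 2.86
= 277.06 mOsm/kg ≈ 277.1 mOsm/kg
Osmolar gap = measured − calculated = 283 − 277.1 = 5.9 mOsm/kg

5.9 mOsm/kg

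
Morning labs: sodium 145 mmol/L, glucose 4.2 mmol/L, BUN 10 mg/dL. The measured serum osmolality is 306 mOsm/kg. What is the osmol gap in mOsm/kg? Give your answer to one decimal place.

8.2 mOsm/kg

Calculated osmolality = 2·Na + glucose + BUN/2.8
= 2·145 + 4.2 + 10/2.8
= 290 + 4.20 + 3.57
= 297.77 mOsm/kg ≈ 297.8 mOsm/kg
Osmolar gap = measured − calculated = 306 − 297.8 = 8.2 mOsm/kg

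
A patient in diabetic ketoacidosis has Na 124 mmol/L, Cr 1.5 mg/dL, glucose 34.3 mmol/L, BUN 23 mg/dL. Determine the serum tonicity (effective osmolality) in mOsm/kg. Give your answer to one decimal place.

Effective osmolality excludes urea (freely permeant across cell membranes):
2·Na + glucose
= 2·124 + 34.3
= 248 + 34.3
= 282.3 mOsm/kg

282.3 mOsm/kg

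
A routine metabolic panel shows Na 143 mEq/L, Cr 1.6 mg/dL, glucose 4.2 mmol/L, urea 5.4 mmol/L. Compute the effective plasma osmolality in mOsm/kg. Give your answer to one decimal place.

Effective osmolality excludes urea (freely permeant across cell membranes):
2·Na + glucose
= 2·143 + 4.2
= 286 + 4.2
= 290.2 mOsm/kg

290.2 mOsm/kg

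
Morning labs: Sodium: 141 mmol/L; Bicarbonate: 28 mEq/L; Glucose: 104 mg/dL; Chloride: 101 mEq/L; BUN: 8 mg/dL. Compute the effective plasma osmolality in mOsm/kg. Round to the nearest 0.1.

287.8 mOsm/kg

Effective osmolality excludes urea (freely permeant across cell membranes):
2·Na + glucose/18
= 2·141 + 104/18
= 282 + 5.78
= 287.78 mOsm/kg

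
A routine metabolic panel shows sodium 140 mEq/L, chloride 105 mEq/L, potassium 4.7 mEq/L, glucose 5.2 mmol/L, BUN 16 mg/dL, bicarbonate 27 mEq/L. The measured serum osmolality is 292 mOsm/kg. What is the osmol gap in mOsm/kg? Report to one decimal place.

Calculated osmolality = 2·Na + glucose + BUN/2.8
= 2·140 + 5.2 + 16/2.8
= 280 + 5.20 + 5.71
= 290.91 mOsm/kg ≈ 290.9 mOsm/kg
Osmolar gap = measured − calculated = 292 − 290.9 = 1.1 mOsm/kg

1.1 mOsm/kg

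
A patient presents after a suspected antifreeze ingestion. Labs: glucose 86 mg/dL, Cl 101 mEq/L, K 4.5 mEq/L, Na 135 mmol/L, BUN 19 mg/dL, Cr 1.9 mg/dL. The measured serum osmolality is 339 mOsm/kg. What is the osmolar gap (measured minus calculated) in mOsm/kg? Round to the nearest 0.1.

Calculated osmolality = 2·Na + glucose/18 + BUN/2.8
= 2·135 + 86/18 + 19/2.8
= 270 + 4.78 + 6.79
= 281.57 mOsm/kg ≈ 281.6 mOsm/kg
Osmolar gap = measured − calculated = 339 − 281.6 = 57.4 mOsm/kg

57.4 mOsm/kg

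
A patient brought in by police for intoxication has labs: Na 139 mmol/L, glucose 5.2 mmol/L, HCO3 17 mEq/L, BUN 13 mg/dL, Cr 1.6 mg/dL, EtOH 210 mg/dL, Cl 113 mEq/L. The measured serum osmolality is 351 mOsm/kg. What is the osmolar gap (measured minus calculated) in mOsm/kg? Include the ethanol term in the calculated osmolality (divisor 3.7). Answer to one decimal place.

Calculated osmolality = 2·Na + glucose + BUN/2.8 + ethanol/3.7
= 2·139 + 5.2 + 13/2.8 + 210/3.7
= 278 + 5.20 + 4.64 + 56.76
= 344.6 mOsm/kg ≈ 344.6 mOsm/kg
Osmolar gap = measured − calculated = 351 − 344.6 = 6.4 mOsm/kg

6.4 mOsm/kg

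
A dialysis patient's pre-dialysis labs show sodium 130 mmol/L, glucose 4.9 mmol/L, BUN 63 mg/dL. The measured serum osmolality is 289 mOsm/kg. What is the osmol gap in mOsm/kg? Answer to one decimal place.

Calculated osmolality = 2·Na + glucose + BUN/2.8
= 2·130 + 4.9 + 63/2.8
= 260 + 4.90 + 22.50
= 287.4 mOsm/kg ≈ 287.4 mOsm/kg
Osmolar gap = measured − calculated = 289 − 287.4 = 1.6 mOsm/kg

1.6 mOsm/kg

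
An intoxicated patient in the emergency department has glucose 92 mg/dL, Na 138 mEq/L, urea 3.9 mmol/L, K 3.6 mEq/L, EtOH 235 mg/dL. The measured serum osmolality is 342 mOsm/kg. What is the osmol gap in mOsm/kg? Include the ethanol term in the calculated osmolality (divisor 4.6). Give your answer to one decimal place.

Calculated osmolality = 2·Na + glucose/18 + urea + ethanol/4.6
= 2·138 + 92/18 + 3.9 + 235/4.6
= 276 + 5.11 + 3.90 + 51.09
= 336.1 mOsm/kg ≈ 336.1 mOsm/kg
Osmolar gap = measured − calculated = 342 − 336.1 = 5.9 mOsm/kg

5.9 mOsm/kg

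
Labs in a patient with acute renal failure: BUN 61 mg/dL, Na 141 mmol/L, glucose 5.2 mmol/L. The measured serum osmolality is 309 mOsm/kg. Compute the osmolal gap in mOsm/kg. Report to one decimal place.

0.0 mOsm/kg

Calculated osmolality = 2·Na + glucose + BUN/2.8
= 2·141 + 5.2 + 61/2.8
= 282 + 5.20 + 21.79
= 308.99 mOsm/kg ≈ 309.0 mOsm/kg
Osmolar gap = measured − calculated = 309 − 309.0 = 0.0 mOsm/kg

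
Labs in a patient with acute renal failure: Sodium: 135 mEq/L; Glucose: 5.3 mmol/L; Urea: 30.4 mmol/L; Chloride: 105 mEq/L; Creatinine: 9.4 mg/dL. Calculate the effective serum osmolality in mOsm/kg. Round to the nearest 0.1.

Effective osmolality excludes urea (freely permeant across cell membranes):
2·Na + glucose
= 2·135 + 5.3
= 270 + 5.3
= 275.3 mOsm/kg

275.3 mOsm/kg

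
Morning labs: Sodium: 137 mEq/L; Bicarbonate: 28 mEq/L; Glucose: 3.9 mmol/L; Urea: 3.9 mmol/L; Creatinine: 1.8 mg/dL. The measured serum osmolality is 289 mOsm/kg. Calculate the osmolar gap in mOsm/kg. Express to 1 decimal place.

Calculated osmolality = 2·Na + glucose + urea
= 2·137 + 3.9 + 3.9
= 274 + 3.90 + 3.90
= 281.8 mOsm/kg ≈ 281.8 mOsm/kg
Osmolar gap = measured − calculated = 289 − 281.8 = 7.2 mOsm/kg

7.2 mOsm/kg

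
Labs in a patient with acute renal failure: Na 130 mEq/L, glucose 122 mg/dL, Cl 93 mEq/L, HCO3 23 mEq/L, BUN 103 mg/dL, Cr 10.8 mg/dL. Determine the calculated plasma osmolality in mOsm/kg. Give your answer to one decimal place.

303.6 mOsm/kg

Calculated osmolality = 2·Na + glucose/18 + BUN/2.8
= 2·130 + 122/18 + 103/2.8
= 260 + 6.78 + 36.79
= 303.57 mOsm/kg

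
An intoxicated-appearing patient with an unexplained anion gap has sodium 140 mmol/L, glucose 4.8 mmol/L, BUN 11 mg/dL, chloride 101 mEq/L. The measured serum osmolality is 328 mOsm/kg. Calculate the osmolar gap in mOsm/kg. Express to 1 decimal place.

Calculated osmolality = 2·Na + glucose + BUN/2.8
= 2·140 + 4.8 + 11/2.8
= 280 + 4.80 + 3.93
= 288.73 mOsm/kg ≈ 288.7 mOsm/kg
Osmolar gap = measured − calculated = 328 − 288.7 = 39.3 mOsm/kg

39.3 mOsm/kg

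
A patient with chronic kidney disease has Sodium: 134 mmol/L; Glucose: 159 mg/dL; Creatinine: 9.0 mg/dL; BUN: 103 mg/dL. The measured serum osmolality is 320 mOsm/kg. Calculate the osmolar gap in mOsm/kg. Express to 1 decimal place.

Calculated osmolality = 2·Na + glucose/18 + BUN/2.8
= 2·134 + 159/18 + 103/2.8
= 268 + 8.83 + 36.79
= 313.62 mOsm/kg ≈ 313.6 mOsm/kg
Osmolar gap = measured − calculated = 320 − 313.6 = 6.4 mOsm/kg

6.4 mOsm/kg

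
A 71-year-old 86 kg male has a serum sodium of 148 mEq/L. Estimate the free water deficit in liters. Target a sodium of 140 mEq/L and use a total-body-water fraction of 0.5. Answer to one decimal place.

2.5 L

TBW = 0.5 · 86 = 43 L
Free water deficit = TBW · (Na/140 − 1)
= 43 · (148/140 − 1)
= 43 · 0.0571
= 2.46 L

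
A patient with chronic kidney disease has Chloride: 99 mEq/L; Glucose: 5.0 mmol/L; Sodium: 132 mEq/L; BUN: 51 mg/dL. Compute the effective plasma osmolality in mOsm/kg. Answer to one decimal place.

Effective osmolality excludes urea (freely permeant across cell membranes):
2·Na + glucose
= 2·132 + 5
= 264 + 5
= 269 mOsm/kg

269.0 mOsm/kg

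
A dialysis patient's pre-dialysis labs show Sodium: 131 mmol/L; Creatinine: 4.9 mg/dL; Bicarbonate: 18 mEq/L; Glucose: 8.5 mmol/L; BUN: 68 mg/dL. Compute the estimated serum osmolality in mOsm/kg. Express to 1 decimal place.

294.8 mOsm/kg

Calculated osmolality = 2·Na + glucose + BUN/2.8
= 2·131 + 8.5 + 68/2.8
= 262 + 8.50 + 24.29
= 294.79 mOsm/kg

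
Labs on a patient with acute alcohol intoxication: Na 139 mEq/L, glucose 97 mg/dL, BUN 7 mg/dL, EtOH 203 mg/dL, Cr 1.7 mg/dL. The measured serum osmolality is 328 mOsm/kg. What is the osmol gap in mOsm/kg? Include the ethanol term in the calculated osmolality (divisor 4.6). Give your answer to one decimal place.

-2.0 mOsm/kg

Calculated osmolality = 2·Na + glucose/18 + BUN/2.8 + ethanol/4.6
= 2·139 + 97/18 + 7/2.8 + 203/4.6
= 278 + 5.39 + 2.50 + 44.13
= 330.02 mOsm/kg ≈ 330.0 mOsm/kg
Osmolar gap = measured − calculated = 328 − 330.0 = -2.0 mOsm/kg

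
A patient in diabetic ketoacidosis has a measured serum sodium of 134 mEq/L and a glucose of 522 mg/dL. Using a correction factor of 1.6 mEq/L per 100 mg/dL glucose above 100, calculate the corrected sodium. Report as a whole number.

141 mEq/L

Corrected Na = measured Na + 1.6 · (glucose − 100)/100
= 134 + 1.6 · (522 − 100)/100
= 134 + 6.8
= 140.8 mEq/L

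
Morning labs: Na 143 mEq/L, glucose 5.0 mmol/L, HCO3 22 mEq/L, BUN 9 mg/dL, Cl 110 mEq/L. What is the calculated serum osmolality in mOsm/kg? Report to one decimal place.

294.2 mOsm/kg

Calculated osmolality = 2·Na + glucose + BUN/2.8
= 2·143 + 5 + 9/2.8
= 286 + 5 + 3.21
= 294.21 mOsm/kg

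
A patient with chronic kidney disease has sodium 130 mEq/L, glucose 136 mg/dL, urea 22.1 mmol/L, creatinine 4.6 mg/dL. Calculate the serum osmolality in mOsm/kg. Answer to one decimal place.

Calculated osmolality = 2·Na + glucose/18 + urea
= 2·130 + 136/18 + 22.1
= 260 + 7.56 + 22.10
= 289.66 mOsm/kg

289.7 mOsm/kg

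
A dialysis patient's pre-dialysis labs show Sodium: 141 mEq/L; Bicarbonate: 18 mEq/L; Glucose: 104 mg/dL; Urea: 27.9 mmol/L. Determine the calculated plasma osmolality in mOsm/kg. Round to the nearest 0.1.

Calculated osmolality = 2·Na + glucose/18 + urea
= 2·141 + 104/18 + 27.9
= 282 + 5.78 + 27.90
= 315.68 mOsm/kg

315.7 mOsm/kg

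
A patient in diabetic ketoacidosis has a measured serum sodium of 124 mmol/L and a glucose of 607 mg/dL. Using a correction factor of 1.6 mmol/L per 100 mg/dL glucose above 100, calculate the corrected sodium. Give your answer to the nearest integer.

Corrected Na = measured Na + 1.6 · (glucose − 100)/100
= 124 + 1.6 · (607 − 100)/100
= 124 + 8.1
= 132.1 mmol/L

132 mmol/L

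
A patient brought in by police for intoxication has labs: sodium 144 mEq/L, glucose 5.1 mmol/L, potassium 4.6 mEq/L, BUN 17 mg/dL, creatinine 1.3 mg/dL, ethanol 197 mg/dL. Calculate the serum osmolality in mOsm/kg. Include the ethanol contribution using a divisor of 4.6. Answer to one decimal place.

Calculated osmolality = 2·Na + glucose + BUN/2.8 + ethanol/4.6
= 2·144 + 5.1 + 17/2.8 + 197/4.6
= 288 + 5.10 + 6.07 + 42.83
= 342 mOsm/kg

342.0 mOsm/kg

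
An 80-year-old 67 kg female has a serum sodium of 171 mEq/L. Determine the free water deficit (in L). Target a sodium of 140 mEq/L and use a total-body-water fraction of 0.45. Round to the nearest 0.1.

TBW = 0.45 · 67 = 30.15 L
Free water deficit = TBW · (Na/140 − 1)
= 30.15 · (171/140 − 1)
= 30.15 · 0.2214
= 6.68 L

6.7 L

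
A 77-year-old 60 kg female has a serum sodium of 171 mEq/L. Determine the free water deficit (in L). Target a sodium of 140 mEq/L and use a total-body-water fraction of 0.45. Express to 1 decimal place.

6.0 L

TBW = 0.45 · 60 = 27 L
Free water deficit = TBW · (Na/140 − 1)
= 27 · (171/140 − 1)
= 27 · 0.2214
= 5.98 L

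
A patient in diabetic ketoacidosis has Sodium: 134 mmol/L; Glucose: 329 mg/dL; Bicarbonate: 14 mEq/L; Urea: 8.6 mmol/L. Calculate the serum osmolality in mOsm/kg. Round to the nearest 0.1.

Calculated osmolality = 2·Na + glucose/18 + urea
= 2·134 + 329/18 + 8.6
= 268 + 18.28 + 8.60
= 294.88 mOsm/kg

294.9 mOsm/kg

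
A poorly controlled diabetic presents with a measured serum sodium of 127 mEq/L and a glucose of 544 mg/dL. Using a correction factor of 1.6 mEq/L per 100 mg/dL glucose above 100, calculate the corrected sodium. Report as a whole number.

134 mEq/L

Corrected Na = measured Na + 1.6 · (glucose − 100)/100
= 127 + 1.6 · (544 − 100)/100
= 127 + 7.1
= 134.1 mEq/L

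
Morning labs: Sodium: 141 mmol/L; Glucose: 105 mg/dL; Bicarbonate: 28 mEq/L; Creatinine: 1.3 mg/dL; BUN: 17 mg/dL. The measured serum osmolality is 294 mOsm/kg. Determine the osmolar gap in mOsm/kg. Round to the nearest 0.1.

Calculated osmolality = 2·Na + glucose/18 + BUN/2.8
= 2·141 + 105/18 + 17/2.8
= 282 + 5.83 + 6.07
= 293.9 mOsm/kg ≈ 293.9 mOsm/kg
Osmolar gap = measured − calculated = 294 − 293.9 = 0.1 mOsm/kg

0.1 mOsm/kg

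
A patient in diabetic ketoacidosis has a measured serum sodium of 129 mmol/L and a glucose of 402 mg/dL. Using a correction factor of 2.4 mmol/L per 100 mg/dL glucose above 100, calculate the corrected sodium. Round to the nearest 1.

Corrected Na = measured Na + 2.4 · (glucose − 100)/100
= 129 + 2.4 · (402 − 100)/100
= 129 + 7.2
= 136.2 mmol/L

136 mmol/L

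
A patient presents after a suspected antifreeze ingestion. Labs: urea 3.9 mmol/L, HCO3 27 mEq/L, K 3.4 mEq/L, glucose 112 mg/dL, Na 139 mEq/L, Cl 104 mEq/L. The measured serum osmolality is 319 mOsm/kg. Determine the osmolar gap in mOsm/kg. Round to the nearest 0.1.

Calculated osmolality = 2·Na + glucose/18 + urea
= 2·139 + 112/18 + 3.9
= 278 + 6.22 + 3.90
= 288.12 mOsm/kg ≈ 288.1 mOsm/kg
Osmolar gap = measured − calculated = 319 − 288.1 = 30.9 mOsm/kg

30.9 mOsm/kg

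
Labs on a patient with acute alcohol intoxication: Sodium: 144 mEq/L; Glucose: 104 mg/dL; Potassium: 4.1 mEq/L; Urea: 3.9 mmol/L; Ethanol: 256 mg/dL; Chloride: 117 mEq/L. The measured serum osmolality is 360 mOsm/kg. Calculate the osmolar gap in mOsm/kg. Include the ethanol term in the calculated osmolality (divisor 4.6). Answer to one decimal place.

6.7 mOsm/kg

Calculated osmolality = 2·Na + glucose/18 + urea + ethanol/4.6
= 2·144 + 104/18 + 3.9 + 256/4.6
= 288 + 5.78 + 3.90 + 55.65
= 353.33 mOsm/kg ≈ 353.3 mOsm/kg
Osmolar gap = measured − calculated = 360 − 353.3 = 6.7 mOsm/kg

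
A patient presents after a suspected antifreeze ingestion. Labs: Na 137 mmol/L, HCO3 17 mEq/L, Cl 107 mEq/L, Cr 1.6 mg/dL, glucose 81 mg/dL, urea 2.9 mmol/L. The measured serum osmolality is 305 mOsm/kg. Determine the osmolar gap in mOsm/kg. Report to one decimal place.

23.6 mOsm/kg

Calculated osmolality = 2·Na + glucose/18 + urea
= 2·137 + 81/18 + 2.9
= 274 + 4.50 + 2.90
= 281.4 mOsm/kg ≈ 281.4 mOsm/kg
Osmolar gap = measured − calculated = 305 − 281.4 = 23.6 mOsm/kg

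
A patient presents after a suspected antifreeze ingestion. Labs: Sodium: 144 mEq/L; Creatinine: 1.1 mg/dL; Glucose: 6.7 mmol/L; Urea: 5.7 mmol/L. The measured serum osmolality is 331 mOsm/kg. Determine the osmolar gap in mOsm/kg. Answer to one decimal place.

Calculated osmolality = 2·Na + glucose + urea
= 2·144 + 6.7 + 5.7
= 288 + 6.70 + 5.70
= 300.4 mOsm/kg ≈ 300.4 mOsm/kg
Osmolar gap = measured − calculated = 331 − 300.4 = 30.6 mOsm/kg

30.6 mOsm/kg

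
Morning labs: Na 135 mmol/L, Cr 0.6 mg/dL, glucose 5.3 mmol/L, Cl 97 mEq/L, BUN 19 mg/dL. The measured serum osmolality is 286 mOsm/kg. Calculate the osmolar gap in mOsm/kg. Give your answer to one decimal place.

3.9 mOsm/kg

Calculated osmolality = 2·Na + glucose + BUN/2.8
= 2·135 + 5.3 + 19/2.8
= 270 + 5.30 + 6.79
= 282.09 mOsm/kg ≈ 282.1 mOsm/kg
Osmolar gap = measured − calculated = 286 − 282.1 = 3.9 mOsm/kg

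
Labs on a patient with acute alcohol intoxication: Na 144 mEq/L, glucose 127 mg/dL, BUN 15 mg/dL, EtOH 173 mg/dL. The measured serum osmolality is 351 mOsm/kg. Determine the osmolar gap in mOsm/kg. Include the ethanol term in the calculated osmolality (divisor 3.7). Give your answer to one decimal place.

3.8 mOsm/kg

Calculated osmolality = 2·Na + glucose/18 + BUN/2.8 + ethanol/3.7
= 2·144 + 127/18 + 15/2.8 + 173/3.7
= 288 + 7.06 + 5.36 + 46.76
= 347.18 mOsm/kg ≈ 347.2 mOsm/kg
Osmolar gap = measured − calculated = 351 − 347.2 = 3.8 mOsm/kg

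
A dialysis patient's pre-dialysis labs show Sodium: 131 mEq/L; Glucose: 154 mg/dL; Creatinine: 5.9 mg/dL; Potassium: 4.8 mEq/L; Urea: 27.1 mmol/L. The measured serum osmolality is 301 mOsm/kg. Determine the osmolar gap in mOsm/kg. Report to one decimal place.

Calculated osmolality = 2·Na + glucose/18 + urea
= 2·131 + 154/18 + 27.1
= 262 + 8.56 + 27.10
= 297.66 mOsm/kg ≈ 297.7 mOsm/kg
Osmolar gap = measured − calculated = 301 − 297.7 = 3.3 mOsm/kg

3.3 mOsm/kg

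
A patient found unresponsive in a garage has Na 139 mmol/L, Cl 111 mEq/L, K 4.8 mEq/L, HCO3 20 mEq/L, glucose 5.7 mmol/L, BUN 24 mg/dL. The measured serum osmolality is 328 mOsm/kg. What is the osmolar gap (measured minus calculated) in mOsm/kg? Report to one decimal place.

Calculated osmolality = 2·Na + glucose + BUN/2.8
= 2·139 + 5.7 + 24/2.8
= 278 + 5.70 + 8.57
= 292.27 mOsm/kg ≈ 292.3 mOsm/kg
Osmolar gap = measured − calculated = 328 − 292.3 = 35.7 mOsm/kg

35.7 mOsm/kg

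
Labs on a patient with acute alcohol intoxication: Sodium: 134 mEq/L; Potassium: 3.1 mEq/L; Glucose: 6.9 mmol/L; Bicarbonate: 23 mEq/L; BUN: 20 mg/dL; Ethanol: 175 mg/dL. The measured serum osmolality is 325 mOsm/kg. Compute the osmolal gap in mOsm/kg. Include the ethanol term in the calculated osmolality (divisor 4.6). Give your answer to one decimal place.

Calculated osmolality = 2·Na + glucose + BUN/2.8 + ethanol/4.6
= 2·134 + 6.9 + 20/2.8 + 175/4.6
= 268 + 6.90 + 7.14 + 38.04
= 320.08 mOsm/kg ≈ 320.1 mOsm/kg
Osmolar gap = measured − calculated = 325 − 320.1 = 4.9 mOsm/kg

4.9 mOsm/kg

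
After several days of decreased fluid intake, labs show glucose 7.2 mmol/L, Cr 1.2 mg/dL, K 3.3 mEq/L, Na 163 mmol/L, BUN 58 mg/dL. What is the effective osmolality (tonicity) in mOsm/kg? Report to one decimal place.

333.2 mOsm/kg

Effective osmolality excludes urea (freely permeant across cell membranes):
2·Na + glucose
= 2·163 + 7.2
= 326 + 7.2
= 333.2 mOsm/kg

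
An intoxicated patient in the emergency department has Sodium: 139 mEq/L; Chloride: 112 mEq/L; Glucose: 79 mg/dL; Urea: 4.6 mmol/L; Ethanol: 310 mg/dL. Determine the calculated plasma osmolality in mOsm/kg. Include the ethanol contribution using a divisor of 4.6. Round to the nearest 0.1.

354.4 mOsm/kg

Calculated osmolality = 2·Na + glucose/18 + urea + ethanol/4.6
= 2·139 + 79/18 + 4.6 + 310/4.6
= 278 + 4.39 + 4.60 + 67.39
= 354.38 mOsm/kg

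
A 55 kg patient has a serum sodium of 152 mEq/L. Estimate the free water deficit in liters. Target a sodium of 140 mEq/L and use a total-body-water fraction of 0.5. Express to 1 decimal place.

TBW = 0.5 · 55 = 27.5 L
Free water deficit = TBW · (Na/140 − 1)
= 27.5 · (152/140 − 1)
= 27.5 · 0.0857
= 2.36 L

2.4 L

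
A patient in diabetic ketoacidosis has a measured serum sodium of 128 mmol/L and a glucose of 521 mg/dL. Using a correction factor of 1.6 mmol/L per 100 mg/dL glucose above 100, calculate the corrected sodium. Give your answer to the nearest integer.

Corrected Na = measured Na + 1.6 · (glucose − 100)/100
= 128 + 1.6 · (521 − 100)/100
= 128 + 6.7
= 134.7 mmol/L

135 mmol/L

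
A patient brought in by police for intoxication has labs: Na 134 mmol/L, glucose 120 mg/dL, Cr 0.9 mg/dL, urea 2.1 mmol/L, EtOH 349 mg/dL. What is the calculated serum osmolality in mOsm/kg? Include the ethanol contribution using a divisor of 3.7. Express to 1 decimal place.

Calculated osmolality = 2·Na + glucose/18 + urea + ethanol/3.7
= 2·134 + 120/18 + 2.1 + 349/3.7
= 268 + 6.67 + 2.10 + 94.32
= 371.09 mOsm/kg

371.1 mOsm/kg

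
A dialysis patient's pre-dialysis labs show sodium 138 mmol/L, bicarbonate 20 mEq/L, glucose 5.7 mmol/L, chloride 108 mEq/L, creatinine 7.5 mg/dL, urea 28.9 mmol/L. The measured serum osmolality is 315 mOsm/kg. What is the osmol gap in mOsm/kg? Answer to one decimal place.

Calculated osmolality = 2·Na + glucose + urea
= 2·138 + 5.7 + 28.9
= 276 + 5.70 + 28.90
= 310.6 mOsm/kg ≈ 310.6 mOsm/kg
Osmolar gap = measured − calculated = 315 − 310.6 = 4.4 mOsm/kg

4.4 mOsm/kg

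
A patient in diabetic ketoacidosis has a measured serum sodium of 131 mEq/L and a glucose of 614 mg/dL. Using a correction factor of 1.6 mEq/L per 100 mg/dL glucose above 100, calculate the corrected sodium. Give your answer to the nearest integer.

Corrected Na = measured Na + 1.6 · (glucose − 100)/100
= 131 + 1.6 · (614 − 100)/100
= 131 + 8.2
= 139.2 mEq/L

139 mEq/L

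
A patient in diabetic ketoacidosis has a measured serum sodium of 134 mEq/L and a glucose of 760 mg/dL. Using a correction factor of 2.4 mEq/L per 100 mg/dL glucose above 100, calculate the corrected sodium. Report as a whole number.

150 mEq/L

Corrected Na = measured Na + 2.4 · (glucose − 100)/100
= 134 + 2.4 · (760 − 100)/100
= 134 + 15.8
= 149.8 mEq/L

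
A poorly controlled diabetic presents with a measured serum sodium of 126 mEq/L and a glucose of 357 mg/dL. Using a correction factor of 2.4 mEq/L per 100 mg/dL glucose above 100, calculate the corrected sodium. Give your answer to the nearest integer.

Corrected Na = measured Na + 2.4 · (glucose − 100)/100
= 126 + 2.4 · (357 − 100)/100
= 126 + 6.2
= 132.2 mEq/L

132 mEq/L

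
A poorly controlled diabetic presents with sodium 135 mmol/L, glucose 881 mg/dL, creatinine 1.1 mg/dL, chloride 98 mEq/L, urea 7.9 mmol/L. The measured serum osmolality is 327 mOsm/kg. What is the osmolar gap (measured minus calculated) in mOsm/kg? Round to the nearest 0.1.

Calculated osmolality = 2·Na + glucose/18 + urea
= 2·135 + 881/18 + 7.9
= 270 + 48.94 + 7.90
= 326.84 mOsm/kg ≈ 326.8 mOsm/kg
Osmolar gap = measured − calculated = 327 − 326.8 = 0.2 mOsm/kg

0.2 mOsm/kg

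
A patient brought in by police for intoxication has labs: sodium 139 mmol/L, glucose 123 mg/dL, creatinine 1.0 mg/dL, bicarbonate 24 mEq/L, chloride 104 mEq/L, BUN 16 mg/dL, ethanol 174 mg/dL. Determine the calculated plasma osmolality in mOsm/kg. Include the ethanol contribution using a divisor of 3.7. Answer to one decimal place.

337.6 mOsm/kg

Calculated osmolality = 2·Na + glucose/18 + BUN/2.8 + ethanol/3.7
= 2·139 + 123/18 + 16/2.8 + 174/3.7
= 278 + 6.83 + 5.71 + 47.03
= 337.57 mOsm/kg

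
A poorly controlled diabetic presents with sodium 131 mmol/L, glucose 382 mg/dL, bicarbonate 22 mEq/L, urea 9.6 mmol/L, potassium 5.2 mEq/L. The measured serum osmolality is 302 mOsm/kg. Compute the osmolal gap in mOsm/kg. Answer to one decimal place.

Calculated osmolality = 2·Na + glucose/18 + urea
= 2·131 + 382/18 + 9.6
= 262 + 21.22 + 9.60
= 292.82 mOsm/kg ≈ 292.8 mOsm/kg
Osmolar gap = measured − calculated = 302 − 292.8 = 9.2 mOsm/kg

9.2 mOsm/kg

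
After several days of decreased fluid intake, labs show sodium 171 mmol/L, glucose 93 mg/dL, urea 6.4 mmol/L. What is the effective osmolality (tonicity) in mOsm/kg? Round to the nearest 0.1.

Effective osmolality excludes urea (freely permeant across cell membranes):
2·Na + glucose/18
= 2·171 + 93/18
= 342 + 5.17
= 347.17 mOsm/kg

347.2 mOsm/kg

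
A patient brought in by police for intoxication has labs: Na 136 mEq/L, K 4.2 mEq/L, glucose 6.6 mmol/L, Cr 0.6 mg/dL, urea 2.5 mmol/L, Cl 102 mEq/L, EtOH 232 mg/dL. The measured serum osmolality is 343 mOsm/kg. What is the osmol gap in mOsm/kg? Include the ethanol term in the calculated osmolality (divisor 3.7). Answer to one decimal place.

Calculated osmolality = 2·Na + glucose + urea + ethanol/3.7
= 2·136 + 6.6 + 2.5 + 232/3.7
= 272 + 6.60 + 2.50 + 62.70
= 343.8 mOsm/kg ≈ 343.8 mOsm/kg
Osmolar gap = measured − calculated = 343 − 343.8 = -0.8 mOsm/kg

-0.8 mOsm/kg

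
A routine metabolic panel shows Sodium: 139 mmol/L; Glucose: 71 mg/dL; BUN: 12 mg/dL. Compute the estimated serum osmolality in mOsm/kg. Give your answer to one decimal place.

286.2 mOsm/kg

Calculated osmolality = 2·Na + glucose/18 + BUN/2.8
= 2·139 + 71/18 + 12/2.8
= 278 + 3.94 + 4.29
= 286.23 mOsm/kg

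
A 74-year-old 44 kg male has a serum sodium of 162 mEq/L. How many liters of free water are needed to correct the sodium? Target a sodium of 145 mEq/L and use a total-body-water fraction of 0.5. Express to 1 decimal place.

2.6 L

TBW = 0.5 · 44 = 22 L
Free water deficit = TBW · (Na/145 − 1)
= 22 · (162/145 − 1)
= 22 · 0.1172
= 2.58 L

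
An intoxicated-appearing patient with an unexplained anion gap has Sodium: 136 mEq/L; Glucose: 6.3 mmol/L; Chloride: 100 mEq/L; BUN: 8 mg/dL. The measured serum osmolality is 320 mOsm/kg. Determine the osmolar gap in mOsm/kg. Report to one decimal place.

38.8 mOsm/kg

Calculated osmolality = 2·Na + glucose + BUN/2.8
= 2·136 + 6.3 + 8/2.8
= 272 + 6.30 + 2.86
= 281.16 mOsm/kg ≈ 281.2 mOsm/kg
Osmolar gap = measured − calculated = 320 − 281.2 = 38.8 mOsm/kg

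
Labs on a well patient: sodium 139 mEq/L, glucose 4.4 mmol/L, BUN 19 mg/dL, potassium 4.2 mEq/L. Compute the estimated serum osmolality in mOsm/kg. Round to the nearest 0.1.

289.2 mOsm/kg

Calculated osmolality = 2·Na + glucose + BUN/2.8
= 2·139 + 4.4 + 19/2.8
= 278 + 4.40 + 6.79
= 289.19 mOsm/kg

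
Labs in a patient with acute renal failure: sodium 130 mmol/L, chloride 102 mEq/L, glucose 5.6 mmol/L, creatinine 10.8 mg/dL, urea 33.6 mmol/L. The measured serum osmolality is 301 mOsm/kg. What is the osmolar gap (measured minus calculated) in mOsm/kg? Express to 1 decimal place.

1.8 mOsm/kg

Calculated osmolality = 2·Na + glucose + urea
= 2·130 + 5.6 + 33.6
= 260 + 5.60 + 33.60
= 299.2 mOsm/kg ≈ 299.2 mOsm/kg
Osmolar gap = measured − calculated = 301 − 299.2 = 1.8 mOsm/kg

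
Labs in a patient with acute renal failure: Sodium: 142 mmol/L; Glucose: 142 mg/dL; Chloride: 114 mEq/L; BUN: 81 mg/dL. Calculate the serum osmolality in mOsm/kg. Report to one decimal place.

320.8 mOsm/kg

Calculated osmolality = 2·Na + glucose/18 + BUN/2.8
= 2·142 + 142/18 + 81/2.8
= 284 + 7.89 + 28.93
= 320.82 mOsm/kg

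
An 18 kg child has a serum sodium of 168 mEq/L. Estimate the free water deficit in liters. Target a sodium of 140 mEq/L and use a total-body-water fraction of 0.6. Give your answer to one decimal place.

2.2 L

TBW = 0.6 · 18 = 10.8 L
Free water deficit = TBW · (Na/140 − 1)
= 10.8 · (168/140 − 1)
= 10.8 · 0.2
= 2.16 L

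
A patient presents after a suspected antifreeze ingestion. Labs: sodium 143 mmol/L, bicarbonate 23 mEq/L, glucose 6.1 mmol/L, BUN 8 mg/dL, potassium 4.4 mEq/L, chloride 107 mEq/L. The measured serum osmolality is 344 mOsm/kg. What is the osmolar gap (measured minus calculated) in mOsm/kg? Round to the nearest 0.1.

49.0 mOsm/kg

Calculated osmolality = 2·Na + glucose + BUN/2.8
= 2·143 + 6.1 + 8/2.8
= 286 + 6.10 + 2.86
= 294.96 mOsm/kg ≈ 295.0 mOsm/kg
Osmolar gap = measured − calculated = 344 − 295.0 = 49.0 mOsm/kg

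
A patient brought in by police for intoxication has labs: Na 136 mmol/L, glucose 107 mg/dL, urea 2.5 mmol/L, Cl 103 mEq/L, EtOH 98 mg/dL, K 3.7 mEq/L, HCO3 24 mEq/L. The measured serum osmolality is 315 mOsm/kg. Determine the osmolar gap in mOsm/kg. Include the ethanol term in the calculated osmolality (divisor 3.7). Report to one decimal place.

Calculated osmolality = 2·Na + glucose/18 + urea + ethanol/3.7
= 2·136 + 107/18 + 2.5 + 98/3.7
= 272 + 5.94 + 2.50 + 26.49
= 306.93 mOsm/kg ≈ 306.9 mOsm/kg
Osmolar gap = measured − calculated = 315 − 306.9 = 8.1 mOsm/kg

8.1 mOsm/kg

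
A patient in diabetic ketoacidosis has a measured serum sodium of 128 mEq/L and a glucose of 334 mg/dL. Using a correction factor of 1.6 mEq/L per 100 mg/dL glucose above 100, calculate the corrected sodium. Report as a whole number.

Corrected Na = measured Na + 1.6 · (glucose − 100)/100
= 128 + 1.6 · (334 − 100)/100
= 128 + 3.7
= 131.7 mEq/L

132 mEq/L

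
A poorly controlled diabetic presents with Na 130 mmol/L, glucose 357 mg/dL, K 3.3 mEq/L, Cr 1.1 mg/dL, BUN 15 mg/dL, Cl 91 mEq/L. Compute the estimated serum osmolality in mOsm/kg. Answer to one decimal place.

285.2 mOsm/kg

Calculated osmolality = 2·Na + glucose/18 + BUN/2.8
= 2·130 + 357/18 + 15/2.8
= 260 + 19.83 + 5.36
= 285.19 mOsm/kg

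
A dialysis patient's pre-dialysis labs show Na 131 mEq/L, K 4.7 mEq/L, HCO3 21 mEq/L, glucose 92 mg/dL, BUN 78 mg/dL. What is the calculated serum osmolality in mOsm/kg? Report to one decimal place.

Calculated osmolality = 2·Na + glucose/18 + BUN/2.8
= 2·131 + 92/18 + 78/2.8
= 262 + 5.11 + 27.86
= 294.97 mOsm/kg

295.0 mOsm/kg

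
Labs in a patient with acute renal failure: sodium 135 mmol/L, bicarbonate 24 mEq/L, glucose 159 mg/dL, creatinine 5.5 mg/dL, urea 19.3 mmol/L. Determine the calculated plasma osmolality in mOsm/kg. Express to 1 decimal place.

298.1 mOsm/kg

Calculated osmolality = 2·Na + glucose/18 + urea
= 2·135 + 159/18 + 19.3
= 270 + 8.83 + 19.30
= 298.13 mOsm/kg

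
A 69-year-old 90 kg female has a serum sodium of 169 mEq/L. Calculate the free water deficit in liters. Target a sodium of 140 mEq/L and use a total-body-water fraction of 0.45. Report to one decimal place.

TBW = 0.45 · 90 = 40.5 L
Free water deficit = TBW · (Na/140 − 1)
= 40.5 · (169/140 − 1)
= 40.5 · 0.2071
= 8.39 L

8.4 L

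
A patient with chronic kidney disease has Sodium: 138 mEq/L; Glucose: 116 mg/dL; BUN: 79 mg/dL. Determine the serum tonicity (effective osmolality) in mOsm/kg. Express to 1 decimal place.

Effective osmolality excludes urea (freely permeant across cell membranes):
2·Na + glucose/18
= 2·138 + 116/18
= 276 + 6.44
= 282.44 mOsm/kg

282.4 mOsm/kg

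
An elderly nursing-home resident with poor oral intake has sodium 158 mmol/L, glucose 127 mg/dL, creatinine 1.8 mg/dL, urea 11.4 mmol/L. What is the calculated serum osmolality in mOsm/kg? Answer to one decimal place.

Calculated osmolality = 2·Na + glucose/18 + urea
= 2·158 + 127/18 + 11.4
= 316 + 7.06 + 11.40
= 334.46 mOsm/kg

334.5 mOsm/kg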